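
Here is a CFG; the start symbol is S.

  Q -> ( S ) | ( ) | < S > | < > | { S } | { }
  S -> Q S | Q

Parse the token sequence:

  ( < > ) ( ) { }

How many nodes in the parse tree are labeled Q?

4

[S [Q ( [S [Q < >]] )] [S [Q ( )] [S [Q { }]]]]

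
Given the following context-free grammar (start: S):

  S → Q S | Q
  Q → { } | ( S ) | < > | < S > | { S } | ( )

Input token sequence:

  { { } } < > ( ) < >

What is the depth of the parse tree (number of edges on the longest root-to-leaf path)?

[S [Q { [S [Q { }]] }] [S [Q < >] [S [Q ( )] [S [Q < >]]]]]

5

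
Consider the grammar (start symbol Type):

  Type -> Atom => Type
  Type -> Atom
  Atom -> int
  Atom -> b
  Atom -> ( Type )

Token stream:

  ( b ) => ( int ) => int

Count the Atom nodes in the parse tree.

[Type [Atom ( [Type [Atom b]] )] => [Type [Atom ( [Type [Atom int]] )] => [Type [Atom int]]]]

5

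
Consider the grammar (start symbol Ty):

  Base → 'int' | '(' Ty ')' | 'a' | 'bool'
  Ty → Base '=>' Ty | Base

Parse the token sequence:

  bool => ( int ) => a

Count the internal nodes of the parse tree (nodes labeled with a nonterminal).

[Ty [Base bool] => [Ty [Base ( [Ty [Base int]] )] => [Ty [Base a]]]]

8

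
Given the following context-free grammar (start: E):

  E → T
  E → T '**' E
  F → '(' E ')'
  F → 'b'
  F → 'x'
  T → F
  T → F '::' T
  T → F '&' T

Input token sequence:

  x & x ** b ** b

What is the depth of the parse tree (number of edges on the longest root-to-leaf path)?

[E [T [F x] & [T [F x]]] ** [E [T [F b]] ** [E [T [F b]]]]]

5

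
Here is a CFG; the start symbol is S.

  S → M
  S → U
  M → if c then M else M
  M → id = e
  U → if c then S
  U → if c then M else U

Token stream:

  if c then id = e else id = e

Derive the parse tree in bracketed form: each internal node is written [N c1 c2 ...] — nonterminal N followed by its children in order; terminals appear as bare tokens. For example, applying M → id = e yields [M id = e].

[S [M if c then [M id = e] else [M id = e]]]

S
M
if c then M else M
if c then id = e else M
if c then id = e else id = e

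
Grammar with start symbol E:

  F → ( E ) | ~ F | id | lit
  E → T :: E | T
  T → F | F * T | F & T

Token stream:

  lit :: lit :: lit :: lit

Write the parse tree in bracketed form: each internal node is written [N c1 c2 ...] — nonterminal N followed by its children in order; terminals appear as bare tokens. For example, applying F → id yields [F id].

E
T :: E
F :: E
lit :: E
lit :: T :: E
lit :: F :: E
lit :: lit :: E
lit :: lit :: T :: E
lit :: lit :: F :: E
lit :: lit :: lit :: E
lit :: lit :: lit :: T
lit :: lit :: lit :: F
lit :: lit :: lit :: lit

[E [T [F lit]] :: [E [T [F lit]] :: [E [T [F lit]] :: [E [T [F lit]]]]]]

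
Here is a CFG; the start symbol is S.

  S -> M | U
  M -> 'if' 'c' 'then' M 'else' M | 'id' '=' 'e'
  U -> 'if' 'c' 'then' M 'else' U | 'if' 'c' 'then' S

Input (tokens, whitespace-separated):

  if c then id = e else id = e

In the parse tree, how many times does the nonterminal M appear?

3

[S [M if c then [M id = e] else [M id = e]]]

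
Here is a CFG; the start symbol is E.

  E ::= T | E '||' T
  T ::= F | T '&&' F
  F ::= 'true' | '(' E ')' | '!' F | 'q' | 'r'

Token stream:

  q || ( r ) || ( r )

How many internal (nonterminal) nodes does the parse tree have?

[E [E [E [T [F q]]] || [T [F ( [E [T [F r]]] )]]] || [T [F ( [E [T [F r]]] )]]]

15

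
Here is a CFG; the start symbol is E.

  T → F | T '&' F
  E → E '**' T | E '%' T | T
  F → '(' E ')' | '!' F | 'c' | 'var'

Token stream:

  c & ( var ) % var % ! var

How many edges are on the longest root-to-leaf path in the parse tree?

8

[E [E [E [T [T [F c]] & [F ( [E [T [F var]]] )]]] % [T [F var]]] % [T [F ! [F var]]]]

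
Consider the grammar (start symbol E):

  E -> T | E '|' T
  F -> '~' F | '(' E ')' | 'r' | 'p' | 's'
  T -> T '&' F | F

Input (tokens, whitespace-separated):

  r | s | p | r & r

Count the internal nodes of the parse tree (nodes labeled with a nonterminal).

[E [E [E [E [T [F r]]] | [T [F s]]] | [T [F p]]] | [T [T [F r]] & [F r]]]

14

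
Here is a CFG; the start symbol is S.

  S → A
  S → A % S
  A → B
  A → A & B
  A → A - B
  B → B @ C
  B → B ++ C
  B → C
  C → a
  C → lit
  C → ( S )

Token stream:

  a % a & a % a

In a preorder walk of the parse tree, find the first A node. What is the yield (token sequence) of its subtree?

a

[S [A [B [C a]]] % [S [A [A [B [C a]]] & [B [C a]]] % [S [A [B [C a]]]]]]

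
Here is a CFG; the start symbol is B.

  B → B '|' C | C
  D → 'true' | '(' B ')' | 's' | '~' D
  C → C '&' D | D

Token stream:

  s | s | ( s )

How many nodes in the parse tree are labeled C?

4

[B [B [B [C [D s]]] | [C [D s]]] | [C [D ( [B [C [D s]]] )]]]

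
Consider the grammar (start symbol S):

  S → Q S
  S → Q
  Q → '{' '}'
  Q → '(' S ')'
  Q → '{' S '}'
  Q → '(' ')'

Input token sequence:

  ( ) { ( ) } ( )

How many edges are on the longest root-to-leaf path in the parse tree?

5

[S [Q ( )] [S [Q { [S [Q ( )]] }] [S [Q ( )]]]]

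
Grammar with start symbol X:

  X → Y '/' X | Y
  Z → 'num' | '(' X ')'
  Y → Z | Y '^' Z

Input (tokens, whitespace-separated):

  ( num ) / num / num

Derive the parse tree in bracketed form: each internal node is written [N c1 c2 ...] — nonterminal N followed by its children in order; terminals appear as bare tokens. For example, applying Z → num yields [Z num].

X
Y / X
Z / X
( X ) / X
( Y ) / X
( Z ) / X
( num ) / X
( num ) / Y / X
( num ) / Z / X
( num ) / num / X
( num ) / num / Y
( num ) / num / Z
( num ) / num / num

[X [Y [Z ( [X [Y [Z num]]] )]] / [X [Y [Z num]] / [X [Y [Z num]]]]]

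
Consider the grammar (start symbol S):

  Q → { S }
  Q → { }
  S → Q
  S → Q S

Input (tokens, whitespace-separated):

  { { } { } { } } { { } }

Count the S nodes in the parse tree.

6

[S [Q { [S [Q { }] [S [Q { }] [S [Q { }]]]] }] [S [Q { [S [Q { }]] }]]]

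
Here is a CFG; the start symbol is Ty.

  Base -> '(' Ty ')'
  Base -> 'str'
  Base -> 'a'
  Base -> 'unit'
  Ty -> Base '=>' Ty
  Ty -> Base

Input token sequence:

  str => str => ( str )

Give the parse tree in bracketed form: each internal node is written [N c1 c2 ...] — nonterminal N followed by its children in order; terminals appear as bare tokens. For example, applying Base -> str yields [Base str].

[Ty [Base str] => [Ty [Base str] => [Ty [Base ( [Ty [Base str]] )]]]]

Ty
Base => Ty
str => Ty
str => Base => Ty
str => str => Ty
str => str => Base
str => str => ( Ty )
str => str => ( Base )
str => str => ( str )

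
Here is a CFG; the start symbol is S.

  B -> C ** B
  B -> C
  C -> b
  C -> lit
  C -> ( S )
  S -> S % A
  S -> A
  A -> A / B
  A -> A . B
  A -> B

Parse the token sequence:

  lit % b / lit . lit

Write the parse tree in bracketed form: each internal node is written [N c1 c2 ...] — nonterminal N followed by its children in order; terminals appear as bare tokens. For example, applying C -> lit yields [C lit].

S
S % A
A % A
B % A
C % A
lit % A
lit % A . B
lit % A / B . B
lit % B / B . B
lit % C / B . B
lit % b / B . B
lit % b / C . B
lit % b / lit . B
lit % b / lit . C
lit % b / lit . lit

[S [S [A [B [C lit]]]] % [A [A [A [B [C b]]] / [B [C lit]]] . [B [C lit]]]]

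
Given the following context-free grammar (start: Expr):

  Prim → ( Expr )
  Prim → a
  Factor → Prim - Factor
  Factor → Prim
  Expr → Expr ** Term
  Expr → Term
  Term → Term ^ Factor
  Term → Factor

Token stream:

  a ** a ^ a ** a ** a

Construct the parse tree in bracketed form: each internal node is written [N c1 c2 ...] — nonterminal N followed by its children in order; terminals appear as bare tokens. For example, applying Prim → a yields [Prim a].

Expr
Expr ** Term
Expr ** Term ** Term
Expr ** Term ** Term ** Term
Term ** Term ** Term ** Term
Factor ** Term ** Term ** Term
Prim ** Term ** Term ** Term
a ** Term ** Term ** Term
a ** Term ^ Factor ** Term ** Term
a ** Factor ^ Factor ** Term ** Term
a ** Prim ^ Factor ** Term ** Term
a ** a ^ Factor ** Term ** Term
a ** a ^ Prim ** Term ** Term
a ** a ^ a ** Term ** Term
a ** a ^ a ** Factor ** Term
a ** a ^ a ** Prim ** Term
a ** a ^ a ** a ** Term
a ** a ^ a ** a ** Factor
a ** a ^ a ** a ** Prim
a ** a ^ a ** a ** a

[Expr [Expr [Expr [Expr [Term [Factor [Prim a]]]] ** [Term [Term [Factor [Prim a]]] ^ [Factor [Prim a]]]] ** [Term [Factor [Prim a]]]] ** [Term [Factor [Prim a]]]]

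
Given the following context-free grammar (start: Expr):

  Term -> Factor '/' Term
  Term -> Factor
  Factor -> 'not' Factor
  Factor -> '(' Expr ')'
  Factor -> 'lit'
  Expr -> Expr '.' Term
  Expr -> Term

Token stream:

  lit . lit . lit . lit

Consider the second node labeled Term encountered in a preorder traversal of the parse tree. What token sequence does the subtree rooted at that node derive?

lit

[Expr [Expr [Expr [Expr [Term [Factor lit]]] . [Term [Factor lit]]] . [Term [Factor lit]]] . [Term [Factor lit]]]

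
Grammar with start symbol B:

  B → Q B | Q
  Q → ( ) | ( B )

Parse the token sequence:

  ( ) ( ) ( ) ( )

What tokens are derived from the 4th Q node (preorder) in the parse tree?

( )

[B [Q ( )] [B [Q ( )] [B [Q ( )] [B [Q ( )]]]]]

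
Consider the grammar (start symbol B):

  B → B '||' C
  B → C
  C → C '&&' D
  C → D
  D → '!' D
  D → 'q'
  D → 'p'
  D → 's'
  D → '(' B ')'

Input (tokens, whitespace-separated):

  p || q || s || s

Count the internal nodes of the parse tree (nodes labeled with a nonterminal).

12

[B [B [B [B [C [D p]]] || [C [D q]]] || [C [D s]]] || [C [D s]]]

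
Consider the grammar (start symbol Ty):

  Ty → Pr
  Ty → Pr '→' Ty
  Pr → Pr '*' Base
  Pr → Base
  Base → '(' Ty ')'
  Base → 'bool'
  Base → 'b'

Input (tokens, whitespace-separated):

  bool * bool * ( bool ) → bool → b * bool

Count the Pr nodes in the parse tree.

[Ty [Pr [Pr [Pr [Base bool]] * [Base bool]] * [Base ( [Ty [Pr [Base bool]]] )]] → [Ty [Pr [Base bool]] → [Ty [Pr [Pr [Base b]] * [Base bool]]]]]

7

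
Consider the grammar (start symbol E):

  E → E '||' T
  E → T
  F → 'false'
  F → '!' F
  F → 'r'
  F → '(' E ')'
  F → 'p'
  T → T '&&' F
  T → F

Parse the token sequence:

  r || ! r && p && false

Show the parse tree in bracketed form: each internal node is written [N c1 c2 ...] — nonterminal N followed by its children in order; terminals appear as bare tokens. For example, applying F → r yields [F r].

E
E || T
T || T
F || T
r || T
r || T && F
r || T && F && F
r || F && F && F
r || ! F && F && F
r || ! r && F && F
r || ! r && p && F
r || ! r && p && false

[E [E [T [F r]]] || [T [T [T [F ! [F r]]] && [F p]] && [F false]]]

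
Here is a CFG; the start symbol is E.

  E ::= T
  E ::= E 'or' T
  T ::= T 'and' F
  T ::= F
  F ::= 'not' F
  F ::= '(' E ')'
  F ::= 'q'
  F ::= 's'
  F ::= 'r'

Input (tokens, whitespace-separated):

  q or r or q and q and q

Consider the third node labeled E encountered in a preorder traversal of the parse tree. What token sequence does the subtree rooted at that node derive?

[E [E [E [T [F q]]] or [T [F r]]] or [T [T [T [F q]] and [F q]] and [F q]]]

q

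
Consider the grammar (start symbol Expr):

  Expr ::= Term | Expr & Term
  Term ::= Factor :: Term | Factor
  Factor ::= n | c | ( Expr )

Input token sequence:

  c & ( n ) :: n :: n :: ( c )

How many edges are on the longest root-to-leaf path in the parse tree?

9

[Expr [Expr [Term [Factor c]]] & [Term [Factor ( [Expr [Term [Factor n]]] )] :: [Term [Factor n] :: [Term [Factor n] :: [Term [Factor ( [Expr [Term [Factor c]]] )]]]]]]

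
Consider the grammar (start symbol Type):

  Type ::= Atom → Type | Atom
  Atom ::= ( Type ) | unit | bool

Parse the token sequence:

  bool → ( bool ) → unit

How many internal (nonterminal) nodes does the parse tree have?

[Type [Atom bool] → [Type [Atom ( [Type [Atom bool]] )] → [Type [Atom unit]]]]

8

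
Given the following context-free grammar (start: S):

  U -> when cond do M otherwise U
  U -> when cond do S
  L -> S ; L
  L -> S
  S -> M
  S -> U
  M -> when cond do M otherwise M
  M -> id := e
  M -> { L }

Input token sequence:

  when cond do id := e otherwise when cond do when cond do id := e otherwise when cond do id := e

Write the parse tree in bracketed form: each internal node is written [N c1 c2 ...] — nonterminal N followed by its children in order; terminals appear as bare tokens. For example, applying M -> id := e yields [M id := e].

S
U
when cond do M otherwise U
when cond do id := e otherwise U
when cond do id := e otherwise when cond do S
when cond do id := e otherwise when cond do U
when cond do id := e otherwise when cond do when cond do M otherwise U
when cond do id := e otherwise when cond do when cond do id := e otherwise U
when cond do id := e otherwise when cond do when cond do id := e otherwise when cond do S
when cond do id := e otherwise when cond do when cond do id := e otherwise when cond do M
when cond do id := e otherwise when cond do when cond do id := e otherwise when cond do id := e

[S [U when cond do [M id := e] otherwise [U when cond do [S [U when cond do [M id := e] otherwise [U when cond do [S [M id := e]]]]]]]]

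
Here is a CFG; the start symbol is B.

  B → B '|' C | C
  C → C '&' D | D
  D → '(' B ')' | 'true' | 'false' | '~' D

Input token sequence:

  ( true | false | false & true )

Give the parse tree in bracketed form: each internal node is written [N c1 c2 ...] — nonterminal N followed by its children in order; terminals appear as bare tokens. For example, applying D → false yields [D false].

B
C
D
( B )
( B | C )
( B | C | C )
( C | C | C )
( D | C | C )
( true | C | C )
( true | D | C )
( true | false | C )
( true | false | C & D )
( true | false | D & D )
( true | false | false & D )
( true | false | false & true )

[B [C [D ( [B [B [B [C [D true]]] | [C [D false]]] | [C [C [D false]] & [D true]]] )]]]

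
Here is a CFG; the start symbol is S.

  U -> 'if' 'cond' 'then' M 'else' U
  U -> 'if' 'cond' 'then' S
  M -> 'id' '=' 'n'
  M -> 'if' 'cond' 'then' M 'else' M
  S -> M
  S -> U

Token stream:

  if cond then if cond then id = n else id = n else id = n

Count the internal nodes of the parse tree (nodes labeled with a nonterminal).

6

[S [M if cond then [M if cond then [M id = n] else [M id = n]] else [M id = n]]]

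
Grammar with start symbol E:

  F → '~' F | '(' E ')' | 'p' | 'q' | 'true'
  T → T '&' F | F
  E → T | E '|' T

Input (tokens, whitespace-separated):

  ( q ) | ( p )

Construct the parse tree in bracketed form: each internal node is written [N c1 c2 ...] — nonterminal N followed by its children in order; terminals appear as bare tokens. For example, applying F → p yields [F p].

E
E | T
T | T
F | T
( E ) | T
( T ) | T
( F ) | T
( q ) | T
( q ) | F
( q ) | ( E )
( q ) | ( T )
( q ) | ( F )
( q ) | ( p )

[E [E [T [F ( [E [T [F q]]] )]]] | [T [F ( [E [T [F p]]] )]]]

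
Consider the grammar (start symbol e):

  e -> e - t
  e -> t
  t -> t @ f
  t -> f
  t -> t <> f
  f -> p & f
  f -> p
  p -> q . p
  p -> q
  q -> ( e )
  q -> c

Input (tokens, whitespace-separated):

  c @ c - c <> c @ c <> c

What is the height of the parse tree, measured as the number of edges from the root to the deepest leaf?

[e [e [t [t [f [p [q c]]]] @ [f [p [q c]]]]] - [t [t [t [t [f [p [q c]]]] <> [f [p [q c]]]] @ [f [p [q c]]]] <> [f [p [q c]]]]]

8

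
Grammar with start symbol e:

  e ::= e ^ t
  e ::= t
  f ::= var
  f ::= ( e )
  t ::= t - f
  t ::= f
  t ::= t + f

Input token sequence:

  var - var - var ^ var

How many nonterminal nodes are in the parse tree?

[e [e [t [t [t [f var]] - [f var]] - [f var]]] ^ [t [f var]]]

10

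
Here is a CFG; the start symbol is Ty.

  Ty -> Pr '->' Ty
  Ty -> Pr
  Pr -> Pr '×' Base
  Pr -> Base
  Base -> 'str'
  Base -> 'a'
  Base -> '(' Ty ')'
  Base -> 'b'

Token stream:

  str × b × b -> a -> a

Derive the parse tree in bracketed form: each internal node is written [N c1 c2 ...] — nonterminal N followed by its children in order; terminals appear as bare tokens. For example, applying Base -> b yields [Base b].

Ty
Pr -> Ty
Pr × Base -> Ty
Pr × Base × Base -> Ty
Base × Base × Base -> Ty
str × Base × Base -> Ty
str × b × Base -> Ty
str × b × b -> Ty
str × b × b -> Pr -> Ty
str × b × b -> Base -> Ty
str × b × b -> a -> Ty
str × b × b -> a -> Pr
str × b × b -> a -> Base
str × b × b -> a -> a

[Ty [Pr [Pr [Pr [Base str]] × [Base b]] × [Base b]] -> [Ty [Pr [Base a]] -> [Ty [Pr [Base a]]]]]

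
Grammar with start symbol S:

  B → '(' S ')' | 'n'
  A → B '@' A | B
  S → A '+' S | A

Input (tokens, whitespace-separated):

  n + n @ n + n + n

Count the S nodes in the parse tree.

4

[S [A [B n]] + [S [A [B n] @ [A [B n]]] + [S [A [B n]] + [S [A [B n]]]]]]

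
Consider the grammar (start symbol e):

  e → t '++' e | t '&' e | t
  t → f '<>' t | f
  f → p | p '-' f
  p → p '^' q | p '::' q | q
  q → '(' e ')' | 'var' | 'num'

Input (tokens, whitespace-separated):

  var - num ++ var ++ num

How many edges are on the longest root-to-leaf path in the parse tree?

[e [t [f [p [q var]] - [f [p [q num]]]]] ++ [e [t [f [p [q var]]]] ++ [e [t [f [p [q num]]]]]]]

7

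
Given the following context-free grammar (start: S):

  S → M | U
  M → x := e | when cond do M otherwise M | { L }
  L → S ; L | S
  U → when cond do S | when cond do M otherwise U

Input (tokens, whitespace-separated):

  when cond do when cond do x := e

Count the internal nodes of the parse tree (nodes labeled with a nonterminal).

[S [U when cond do [S [U when cond do [S [M x := e]]]]]]

6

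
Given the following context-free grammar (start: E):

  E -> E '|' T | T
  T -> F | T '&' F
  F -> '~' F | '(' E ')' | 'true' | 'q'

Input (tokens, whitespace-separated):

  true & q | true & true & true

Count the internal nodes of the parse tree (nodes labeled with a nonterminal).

[E [E [T [T [F true]] & [F q]]] | [T [T [T [F true]] & [F true]] & [F true]]]

12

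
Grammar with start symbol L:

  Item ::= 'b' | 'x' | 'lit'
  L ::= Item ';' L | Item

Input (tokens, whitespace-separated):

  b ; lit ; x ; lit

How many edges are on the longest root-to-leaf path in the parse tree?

[L [Item b] ; [L [Item lit] ; [L [Item x] ; [L [Item lit]]]]]

5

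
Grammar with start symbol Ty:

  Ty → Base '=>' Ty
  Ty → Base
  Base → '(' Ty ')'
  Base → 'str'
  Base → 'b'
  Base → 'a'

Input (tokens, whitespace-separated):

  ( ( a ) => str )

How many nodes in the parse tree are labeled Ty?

[Ty [Base ( [Ty [Base ( [Ty [Base a]] )] => [Ty [Base str]]] )]]

4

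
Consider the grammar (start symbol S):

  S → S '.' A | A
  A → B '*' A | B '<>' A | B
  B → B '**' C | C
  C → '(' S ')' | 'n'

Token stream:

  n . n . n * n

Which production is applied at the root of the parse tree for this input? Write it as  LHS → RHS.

S → S '.' A

[S [S [S [A [B [C n]]]] . [A [B [C n]]]] . [A [B [C n]] * [A [B [C n]]]]]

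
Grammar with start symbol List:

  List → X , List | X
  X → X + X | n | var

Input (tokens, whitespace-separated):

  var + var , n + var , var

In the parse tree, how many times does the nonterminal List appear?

[List [X [X var] + [X var]] , [List [X [X n] + [X var]] , [List [X var]]]]

3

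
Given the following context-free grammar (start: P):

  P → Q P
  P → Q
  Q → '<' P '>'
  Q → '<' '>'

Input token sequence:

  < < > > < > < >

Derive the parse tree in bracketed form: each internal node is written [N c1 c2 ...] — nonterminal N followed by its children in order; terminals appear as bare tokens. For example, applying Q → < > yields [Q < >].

P
Q P
< P > P
< Q > P
< < > > P
< < > > Q P
< < > > < > P
< < > > < > Q
< < > > < > < >

[P [Q < [P [Q < >]] >] [P [Q < >] [P [Q < >]]]]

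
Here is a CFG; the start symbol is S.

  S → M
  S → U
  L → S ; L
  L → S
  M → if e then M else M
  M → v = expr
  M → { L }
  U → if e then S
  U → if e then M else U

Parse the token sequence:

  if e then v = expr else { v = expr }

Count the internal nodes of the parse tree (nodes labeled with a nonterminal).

[S [M if e then [M v = expr] else [M { [L [S [M v = expr]]] }]]]

7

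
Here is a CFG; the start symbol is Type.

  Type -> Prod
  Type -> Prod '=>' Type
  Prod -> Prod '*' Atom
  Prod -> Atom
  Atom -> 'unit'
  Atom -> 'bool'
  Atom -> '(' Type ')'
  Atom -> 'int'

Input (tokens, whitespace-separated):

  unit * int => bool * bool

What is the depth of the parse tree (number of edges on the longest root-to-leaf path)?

5

[Type [Prod [Prod [Atom unit]] * [Atom int]] => [Type [Prod [Prod [Atom bool]] * [Atom bool]]]]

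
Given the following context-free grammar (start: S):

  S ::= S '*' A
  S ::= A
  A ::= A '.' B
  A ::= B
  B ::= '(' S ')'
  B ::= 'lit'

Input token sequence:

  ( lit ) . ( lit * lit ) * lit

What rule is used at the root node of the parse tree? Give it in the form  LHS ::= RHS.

[S [S [A [A [B ( [S [A [B lit]]] )]] . [B ( [S [S [A [B lit]]] * [A [B lit]]] )]]] * [A [B lit]]]

S ::= S '*' A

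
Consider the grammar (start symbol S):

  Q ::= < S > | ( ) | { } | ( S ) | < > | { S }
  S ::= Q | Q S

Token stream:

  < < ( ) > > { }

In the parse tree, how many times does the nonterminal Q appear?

4

[S [Q < [S [Q < [S [Q ( )]] >]] >] [S [Q { }]]]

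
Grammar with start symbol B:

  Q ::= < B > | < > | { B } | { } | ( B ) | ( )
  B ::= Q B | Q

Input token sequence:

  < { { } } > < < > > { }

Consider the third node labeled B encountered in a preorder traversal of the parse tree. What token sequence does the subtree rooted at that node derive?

{ }

[B [Q < [B [Q { [B [Q { }]] }]] >] [B [Q < [B [Q < >]] >] [B [Q { }]]]]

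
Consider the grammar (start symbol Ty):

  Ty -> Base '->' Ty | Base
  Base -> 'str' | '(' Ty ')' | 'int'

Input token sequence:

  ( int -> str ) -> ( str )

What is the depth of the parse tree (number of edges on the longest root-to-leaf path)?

5

[Ty [Base ( [Ty [Base int] -> [Ty [Base str]]] )] -> [Ty [Base ( [Ty [Base str]] )]]]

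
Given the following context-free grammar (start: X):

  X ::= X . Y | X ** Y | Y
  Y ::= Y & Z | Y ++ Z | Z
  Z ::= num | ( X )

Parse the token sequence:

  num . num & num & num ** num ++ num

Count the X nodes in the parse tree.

[X [X [X [Y [Z num]]] . [Y [Y [Y [Z num]] & [Z num]] & [Z num]]] ** [Y [Y [Z num]] ++ [Z num]]]

3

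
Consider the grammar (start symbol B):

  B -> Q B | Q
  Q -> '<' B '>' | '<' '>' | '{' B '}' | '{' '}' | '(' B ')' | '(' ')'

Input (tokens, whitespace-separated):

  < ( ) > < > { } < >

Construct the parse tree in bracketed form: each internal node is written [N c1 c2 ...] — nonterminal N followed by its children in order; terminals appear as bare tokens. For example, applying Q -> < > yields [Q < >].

B
Q B
< B > B
< Q > B
< ( ) > B
< ( ) > Q B
< ( ) > < > B
< ( ) > < > Q B
< ( ) > < > { } B
< ( ) > < > { } Q
< ( ) > < > { } < >

[B [Q < [B [Q ( )]] >] [B [Q < >] [B [Q { }] [B [Q < >]]]]]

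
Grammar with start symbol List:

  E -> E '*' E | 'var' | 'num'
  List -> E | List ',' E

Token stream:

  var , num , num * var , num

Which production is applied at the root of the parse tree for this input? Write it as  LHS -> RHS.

List -> List ',' E

[List [List [List [List [E var]] , [E num]] , [E [E num] * [E var]]] , [E num]]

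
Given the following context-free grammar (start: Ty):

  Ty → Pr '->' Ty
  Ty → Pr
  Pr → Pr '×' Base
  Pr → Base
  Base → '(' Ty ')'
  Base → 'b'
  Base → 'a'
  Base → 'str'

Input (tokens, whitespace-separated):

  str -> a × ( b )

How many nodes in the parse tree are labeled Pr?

[Ty [Pr [Base str]] -> [Ty [Pr [Pr [Base a]] × [Base ( [Ty [Pr [Base b]]] )]]]]

4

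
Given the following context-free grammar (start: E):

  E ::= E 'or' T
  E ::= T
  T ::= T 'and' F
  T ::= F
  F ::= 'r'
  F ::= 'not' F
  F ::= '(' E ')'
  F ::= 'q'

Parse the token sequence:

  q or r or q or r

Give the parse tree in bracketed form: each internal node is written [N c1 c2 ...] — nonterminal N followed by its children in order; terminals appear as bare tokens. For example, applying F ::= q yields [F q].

E
E or T
E or T or T
E or T or T or T
T or T or T or T
F or T or T or T
q or T or T or T
q or F or T or T
q or r or T or T
q or r or F or T
q or r or q or T
q or r or q or F
q or r or q or r

[E [E [E [E [T [F q]]] or [T [F r]]] or [T [F q]]] or [T [F r]]]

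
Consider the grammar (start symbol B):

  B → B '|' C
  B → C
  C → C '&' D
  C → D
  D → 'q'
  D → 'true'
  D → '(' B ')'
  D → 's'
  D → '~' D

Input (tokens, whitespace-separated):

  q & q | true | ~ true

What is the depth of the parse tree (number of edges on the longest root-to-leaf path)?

6

[B [B [B [C [C [D q]] & [D q]]] | [C [D true]]] | [C [D ~ [D true]]]]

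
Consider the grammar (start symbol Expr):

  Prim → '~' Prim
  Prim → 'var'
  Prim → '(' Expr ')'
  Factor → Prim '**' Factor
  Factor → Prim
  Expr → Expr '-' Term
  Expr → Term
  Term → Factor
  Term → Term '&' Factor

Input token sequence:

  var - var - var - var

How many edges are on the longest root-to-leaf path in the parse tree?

7

[Expr [Expr [Expr [Expr [Term [Factor [Prim var]]]] - [Term [Factor [Prim var]]]] - [Term [Factor [Prim var]]]] - [Term [Factor [Prim var]]]]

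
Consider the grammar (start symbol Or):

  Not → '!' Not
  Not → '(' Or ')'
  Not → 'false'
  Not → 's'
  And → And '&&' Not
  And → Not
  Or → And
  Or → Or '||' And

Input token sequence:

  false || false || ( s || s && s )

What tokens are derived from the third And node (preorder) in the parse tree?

[Or [Or [Or [And [Not false]]] || [And [Not false]]] || [And [Not ( [Or [Or [And [Not s]]] || [And [And [Not s]] && [Not s]]] )]]]

( s || s && s )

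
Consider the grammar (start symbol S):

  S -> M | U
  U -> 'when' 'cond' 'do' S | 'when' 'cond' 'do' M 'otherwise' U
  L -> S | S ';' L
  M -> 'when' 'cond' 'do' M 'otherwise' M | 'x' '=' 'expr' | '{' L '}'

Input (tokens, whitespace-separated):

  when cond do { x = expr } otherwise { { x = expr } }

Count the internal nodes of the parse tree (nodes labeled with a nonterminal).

[S [M when cond do [M { [L [S [M x = expr]]] }] otherwise [M { [L [S [M { [L [S [M x = expr]]] }]]] }]]]

13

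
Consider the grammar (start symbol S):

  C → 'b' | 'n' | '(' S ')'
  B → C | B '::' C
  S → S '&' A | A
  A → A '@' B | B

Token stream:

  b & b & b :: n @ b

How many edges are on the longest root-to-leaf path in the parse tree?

6

[S [S [S [A [B [C b]]]] & [A [B [C b]]]] & [A [A [B [B [C b]] :: [C n]]] @ [B [C b]]]]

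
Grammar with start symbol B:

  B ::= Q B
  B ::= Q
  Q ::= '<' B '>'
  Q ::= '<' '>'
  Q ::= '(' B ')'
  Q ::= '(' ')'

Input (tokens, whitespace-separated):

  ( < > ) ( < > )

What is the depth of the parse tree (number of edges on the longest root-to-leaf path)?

5

[B [Q ( [B [Q < >]] )] [B [Q ( [B [Q < >]] )]]]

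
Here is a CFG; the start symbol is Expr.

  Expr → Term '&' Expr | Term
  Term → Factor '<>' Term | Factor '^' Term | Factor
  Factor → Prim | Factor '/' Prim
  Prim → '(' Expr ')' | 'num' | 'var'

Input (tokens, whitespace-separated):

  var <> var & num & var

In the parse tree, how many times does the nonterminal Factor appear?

4

[Expr [Term [Factor [Prim var]] <> [Term [Factor [Prim var]]]] & [Expr [Term [Factor [Prim num]]] & [Expr [Term [Factor [Prim var]]]]]]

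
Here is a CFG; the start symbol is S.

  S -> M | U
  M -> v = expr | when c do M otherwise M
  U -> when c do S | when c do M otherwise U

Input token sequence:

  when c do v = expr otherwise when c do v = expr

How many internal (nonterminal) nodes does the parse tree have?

[S [U when c do [M v = expr] otherwise [U when c do [S [M v = expr]]]]]

6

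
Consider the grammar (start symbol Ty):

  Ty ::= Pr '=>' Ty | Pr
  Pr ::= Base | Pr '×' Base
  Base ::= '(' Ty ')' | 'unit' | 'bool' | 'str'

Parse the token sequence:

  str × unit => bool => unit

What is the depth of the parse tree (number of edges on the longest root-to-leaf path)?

[Ty [Pr [Pr [Base str]] × [Base unit]] => [Ty [Pr [Base bool]] => [Ty [Pr [Base unit]]]]]

5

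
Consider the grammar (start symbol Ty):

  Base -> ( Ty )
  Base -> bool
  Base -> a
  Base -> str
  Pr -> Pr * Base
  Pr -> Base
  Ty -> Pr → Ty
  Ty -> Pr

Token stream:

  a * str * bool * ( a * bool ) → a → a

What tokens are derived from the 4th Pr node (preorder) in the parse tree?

a

[Ty [Pr [Pr [Pr [Pr [Base a]] * [Base str]] * [Base bool]] * [Base ( [Ty [Pr [Pr [Base a]] * [Base bool]]] )]] → [Ty [Pr [Base a]] → [Ty [Pr [Base a]]]]]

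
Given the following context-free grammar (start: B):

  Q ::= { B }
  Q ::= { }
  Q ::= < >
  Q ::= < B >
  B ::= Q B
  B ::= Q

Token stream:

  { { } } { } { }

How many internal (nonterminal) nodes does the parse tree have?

8

[B [Q { [B [Q { }]] }] [B [Q { }] [B [Q { }]]]]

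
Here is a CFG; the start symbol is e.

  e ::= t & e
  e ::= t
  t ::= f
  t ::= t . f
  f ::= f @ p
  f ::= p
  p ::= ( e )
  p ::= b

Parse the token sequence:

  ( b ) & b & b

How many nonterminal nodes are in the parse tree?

[e [t [f [p ( [e [t [f [p b]]]] )]]] & [e [t [f [p b]]] & [e [t [f [p b]]]]]]

16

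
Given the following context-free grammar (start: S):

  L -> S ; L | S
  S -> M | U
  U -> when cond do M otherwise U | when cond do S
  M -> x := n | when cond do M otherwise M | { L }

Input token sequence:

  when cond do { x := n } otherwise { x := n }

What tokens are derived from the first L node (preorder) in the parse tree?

[S [M when cond do [M { [L [S [M x := n]]] }] otherwise [M { [L [S [M x := n]]] }]]]

x := n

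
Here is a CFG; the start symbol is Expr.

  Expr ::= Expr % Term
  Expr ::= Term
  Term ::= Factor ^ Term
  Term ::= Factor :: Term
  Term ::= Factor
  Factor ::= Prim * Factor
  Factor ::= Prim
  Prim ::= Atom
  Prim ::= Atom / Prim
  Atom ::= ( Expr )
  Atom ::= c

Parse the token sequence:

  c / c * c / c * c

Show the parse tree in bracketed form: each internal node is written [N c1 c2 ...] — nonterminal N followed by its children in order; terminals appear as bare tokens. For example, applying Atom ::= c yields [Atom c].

Expr
Term
Factor
Prim * Factor
Atom / Prim * Factor
c / Prim * Factor
c / Atom * Factor
c / c * Factor
c / c * Prim * Factor
c / c * Atom / Prim * Factor
c / c * c / Prim * Factor
c / c * c / Atom * Factor
c / c * c / c * Factor
c / c * c / c * Prim
c / c * c / c * Atom
c / c * c / c * c

[Expr [Term [Factor [Prim [Atom c] / [Prim [Atom c]]] * [Factor [Prim [Atom c] / [Prim [Atom c]]] * [Factor [Prim [Atom c]]]]]]]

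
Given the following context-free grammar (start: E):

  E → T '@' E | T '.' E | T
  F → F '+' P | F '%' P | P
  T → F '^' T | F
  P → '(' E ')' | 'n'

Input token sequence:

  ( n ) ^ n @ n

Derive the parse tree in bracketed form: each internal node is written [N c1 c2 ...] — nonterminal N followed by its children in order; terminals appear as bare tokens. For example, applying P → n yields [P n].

E
T @ E
F ^ T @ E
P ^ T @ E
( E ) ^ T @ E
( T ) ^ T @ E
( F ) ^ T @ E
( P ) ^ T @ E
( n ) ^ T @ E
( n ) ^ F @ E
( n ) ^ P @ E
( n ) ^ n @ E
( n ) ^ n @ T
( n ) ^ n @ F
( n ) ^ n @ P
( n ) ^ n @ n

[E [T [F [P ( [E [T [F [P n]]]] )]] ^ [T [F [P n]]]] @ [E [T [F [P n]]]]]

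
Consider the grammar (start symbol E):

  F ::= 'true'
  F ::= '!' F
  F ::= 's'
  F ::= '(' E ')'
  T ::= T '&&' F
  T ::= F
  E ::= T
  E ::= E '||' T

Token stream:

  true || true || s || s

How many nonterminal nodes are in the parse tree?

12

[E [E [E [E [T [F true]]] || [T [F true]]] || [T [F s]]] || [T [F s]]]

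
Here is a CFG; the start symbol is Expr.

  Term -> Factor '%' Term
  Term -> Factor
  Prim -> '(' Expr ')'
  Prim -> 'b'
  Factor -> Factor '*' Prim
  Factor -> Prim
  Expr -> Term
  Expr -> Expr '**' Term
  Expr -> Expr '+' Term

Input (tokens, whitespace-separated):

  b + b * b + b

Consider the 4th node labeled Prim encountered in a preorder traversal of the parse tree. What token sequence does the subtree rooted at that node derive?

b

[Expr [Expr [Expr [Term [Factor [Prim b]]]] + [Term [Factor [Factor [Prim b]] * [Prim b]]]] + [Term [Factor [Prim b]]]]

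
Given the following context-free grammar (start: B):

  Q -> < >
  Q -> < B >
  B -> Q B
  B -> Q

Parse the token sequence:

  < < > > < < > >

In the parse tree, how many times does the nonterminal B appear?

[B [Q < [B [Q < >]] >] [B [Q < [B [Q < >]] >]]]

4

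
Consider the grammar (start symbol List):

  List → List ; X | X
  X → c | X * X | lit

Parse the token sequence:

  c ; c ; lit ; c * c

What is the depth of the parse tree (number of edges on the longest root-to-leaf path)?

[List [List [List [List [X c]] ; [X c]] ; [X lit]] ; [X [X c] * [X c]]]

5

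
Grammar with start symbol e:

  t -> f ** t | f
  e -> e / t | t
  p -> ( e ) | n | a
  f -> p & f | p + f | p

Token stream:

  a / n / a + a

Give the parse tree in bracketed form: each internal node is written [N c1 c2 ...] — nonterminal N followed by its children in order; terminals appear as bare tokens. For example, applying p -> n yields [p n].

[e [e [e [t [f [p a]]]] / [t [f [p n]]]] / [t [f [p a] + [f [p a]]]]]

e
e / t
e / t / t
t / t / t
f / t / t
p / t / t
a / t / t
a / f / t
a / p / t
a / n / t
a / n / f
a / n / p + f
a / n / a + f
a / n / a + p
a / n / a + a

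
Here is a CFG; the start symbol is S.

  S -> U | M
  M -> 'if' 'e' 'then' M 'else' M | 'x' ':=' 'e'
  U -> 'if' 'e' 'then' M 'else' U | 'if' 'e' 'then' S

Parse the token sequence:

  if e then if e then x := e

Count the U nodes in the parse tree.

2

[S [U if e then [S [U if e then [S [M x := e]]]]]]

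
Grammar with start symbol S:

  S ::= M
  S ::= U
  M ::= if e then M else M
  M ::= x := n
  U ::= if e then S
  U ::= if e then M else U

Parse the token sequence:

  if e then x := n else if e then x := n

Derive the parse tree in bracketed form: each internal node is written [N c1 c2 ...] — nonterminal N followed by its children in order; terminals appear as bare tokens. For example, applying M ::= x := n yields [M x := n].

S
U
if e then M else U
if e then x := n else U
if e then x := n else if e then S
if e then x := n else if e then M
if e then x := n else if e then x := n

[S [U if e then [M x := n] else [U if e then [S [M x := n]]]]]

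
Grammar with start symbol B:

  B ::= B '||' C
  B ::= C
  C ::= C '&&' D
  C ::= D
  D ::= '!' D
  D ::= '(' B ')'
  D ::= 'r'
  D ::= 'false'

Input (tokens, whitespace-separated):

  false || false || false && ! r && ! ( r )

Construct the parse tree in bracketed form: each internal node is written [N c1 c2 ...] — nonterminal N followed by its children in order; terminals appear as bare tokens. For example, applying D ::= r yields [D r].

B
B || C
B || C || C
C || C || C
D || C || C
false || C || C
false || D || C
false || false || C
false || false || C && D
false || false || C && D && D
false || false || D && D && D
false || false || false && D && D
false || false || false && ! D && D
false || false || false && ! r && D
false || false || false && ! r && ! D
false || false || false && ! r && ! ( B )
false || false || false && ! r && ! ( C )
false || false || false && ! r && ! ( D )
false || false || false && ! r && ! ( r )

[B [B [B [C [D false]]] || [C [D false]]] || [C [C [C [D false]] && [D ! [D r]]] && [D ! [D ( [B [C [D r]]] )]]]]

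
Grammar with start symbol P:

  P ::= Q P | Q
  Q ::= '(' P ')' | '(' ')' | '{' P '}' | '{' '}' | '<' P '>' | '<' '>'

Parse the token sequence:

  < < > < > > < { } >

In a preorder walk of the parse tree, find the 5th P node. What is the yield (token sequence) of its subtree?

[P [Q < [P [Q < >] [P [Q < >]]] >] [P [Q < [P [Q { }]] >]]]

{ }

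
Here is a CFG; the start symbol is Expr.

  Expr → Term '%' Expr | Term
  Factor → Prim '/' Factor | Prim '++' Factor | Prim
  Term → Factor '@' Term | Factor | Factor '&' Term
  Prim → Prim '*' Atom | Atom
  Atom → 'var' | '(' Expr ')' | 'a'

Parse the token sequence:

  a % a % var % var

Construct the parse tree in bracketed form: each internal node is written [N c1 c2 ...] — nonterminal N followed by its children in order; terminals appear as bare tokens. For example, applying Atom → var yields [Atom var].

Expr
Term % Expr
Factor % Expr
Prim % Expr
Atom % Expr
a % Expr
a % Term % Expr
a % Factor % Expr
a % Prim % Expr
a % Atom % Expr
a % a % Expr
a % a % Term % Expr
a % a % Factor % Expr
a % a % Prim % Expr
a % a % Atom % Expr
a % a % var % Expr
a % a % var % Term
a % a % var % Factor
a % a % var % Prim
a % a % var % Atom
a % a % var % var

[Expr [Term [Factor [Prim [Atom a]]]] % [Expr [Term [Factor [Prim [Atom a]]]] % [Expr [Term [Factor [Prim [Atom var]]]] % [Expr [Term [Factor [Prim [Atom var]]]]]]]]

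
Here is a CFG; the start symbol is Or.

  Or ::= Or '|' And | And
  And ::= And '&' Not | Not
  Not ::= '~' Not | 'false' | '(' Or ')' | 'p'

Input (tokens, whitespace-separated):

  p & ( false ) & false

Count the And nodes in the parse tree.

4

[Or [And [And [And [Not p]] & [Not ( [Or [And [Not false]]] )]] & [Not false]]]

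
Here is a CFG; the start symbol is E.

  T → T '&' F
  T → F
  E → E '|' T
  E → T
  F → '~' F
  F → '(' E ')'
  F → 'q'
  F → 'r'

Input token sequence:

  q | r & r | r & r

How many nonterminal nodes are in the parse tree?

[E [E [E [T [F q]]] | [T [T [F r]] & [F r]]] | [T [T [F r]] & [F r]]]

13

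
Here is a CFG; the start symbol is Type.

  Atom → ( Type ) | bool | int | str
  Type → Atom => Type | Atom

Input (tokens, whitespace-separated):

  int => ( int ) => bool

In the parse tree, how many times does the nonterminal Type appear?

[Type [Atom int] => [Type [Atom ( [Type [Atom int]] )] => [Type [Atom bool]]]]

4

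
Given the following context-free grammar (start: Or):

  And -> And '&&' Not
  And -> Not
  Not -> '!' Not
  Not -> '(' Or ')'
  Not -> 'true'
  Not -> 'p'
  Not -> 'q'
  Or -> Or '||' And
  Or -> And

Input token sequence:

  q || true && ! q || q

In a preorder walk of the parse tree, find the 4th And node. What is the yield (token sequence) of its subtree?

q

[Or [Or [Or [And [Not q]]] || [And [And [Not true]] && [Not ! [Not q]]]] || [And [Not q]]]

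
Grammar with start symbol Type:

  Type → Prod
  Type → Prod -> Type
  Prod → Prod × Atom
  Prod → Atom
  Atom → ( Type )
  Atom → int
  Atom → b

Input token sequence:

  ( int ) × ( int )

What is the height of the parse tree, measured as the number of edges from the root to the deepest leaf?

7

[Type [Prod [Prod [Atom ( [Type [Prod [Atom int]]] )]] × [Atom ( [Type [Prod [Atom int]]] )]]]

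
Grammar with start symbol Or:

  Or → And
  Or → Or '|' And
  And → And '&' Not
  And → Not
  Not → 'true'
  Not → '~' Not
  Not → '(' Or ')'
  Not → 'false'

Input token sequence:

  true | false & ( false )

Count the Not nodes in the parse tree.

4

[Or [Or [And [Not true]]] | [And [And [Not false]] & [Not ( [Or [And [Not false]]] )]]]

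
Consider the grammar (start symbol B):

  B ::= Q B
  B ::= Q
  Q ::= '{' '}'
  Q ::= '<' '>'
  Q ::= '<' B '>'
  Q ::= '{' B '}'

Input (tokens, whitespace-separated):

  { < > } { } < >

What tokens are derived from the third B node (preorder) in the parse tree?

{ } < >

[B [Q { [B [Q < >]] }] [B [Q { }] [B [Q < >]]]]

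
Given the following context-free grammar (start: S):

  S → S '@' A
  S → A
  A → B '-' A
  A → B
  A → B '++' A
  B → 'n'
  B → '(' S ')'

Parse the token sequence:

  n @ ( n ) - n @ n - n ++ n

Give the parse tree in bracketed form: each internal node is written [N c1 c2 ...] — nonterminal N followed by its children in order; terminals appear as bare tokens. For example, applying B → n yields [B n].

[S [S [S [A [B n]]] @ [A [B ( [S [A [B n]]] )] - [A [B n]]]] @ [A [B n] - [A [B n] ++ [A [B n]]]]]

S
S @ A
S @ A @ A
A @ A @ A
B @ A @ A
n @ A @ A
n @ B - A @ A
n @ ( S ) - A @ A
n @ ( A ) - A @ A
n @ ( B ) - A @ A
n @ ( n ) - A @ A
n @ ( n ) - B @ A
n @ ( n ) - n @ A
n @ ( n ) - n @ B - A
n @ ( n ) - n @ n - A
n @ ( n ) - n @ n - B ++ A
n @ ( n ) - n @ n - n ++ A
n @ ( n ) - n @ n - n ++ B
n @ ( n ) - n @ n - n ++ n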